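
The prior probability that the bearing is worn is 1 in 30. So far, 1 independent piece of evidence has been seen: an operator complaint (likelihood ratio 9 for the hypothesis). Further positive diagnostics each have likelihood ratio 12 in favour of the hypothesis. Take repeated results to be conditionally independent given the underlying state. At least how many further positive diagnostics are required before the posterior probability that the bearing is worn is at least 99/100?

3

Prior odds = (1/30)/(29/30) = 1/29.
Bayes factor of the evidence already in hand = 9.
Odds after that evidence = (1/29) × 9 = 9/29.
Target odds = 0.99/0.01 = 99.
Need 12ⁿ ≥ 99 ÷ (9/29) = 319.
12² = 144 falls short of 319 but 12³ = 1728 reaches it, so n = 3.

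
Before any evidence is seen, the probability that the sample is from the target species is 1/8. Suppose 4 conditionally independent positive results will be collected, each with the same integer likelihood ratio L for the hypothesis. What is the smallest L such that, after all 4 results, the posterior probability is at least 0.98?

Prior odds = 0.125/0.875 = 1/7.
Target odds = 0.98/0.02 = 49.
Need L⁴ ≥ 49 ÷ (1/7) = 343.
4⁴ = 256 < 343 ≤ 625 = 5⁴, so L = 5.

5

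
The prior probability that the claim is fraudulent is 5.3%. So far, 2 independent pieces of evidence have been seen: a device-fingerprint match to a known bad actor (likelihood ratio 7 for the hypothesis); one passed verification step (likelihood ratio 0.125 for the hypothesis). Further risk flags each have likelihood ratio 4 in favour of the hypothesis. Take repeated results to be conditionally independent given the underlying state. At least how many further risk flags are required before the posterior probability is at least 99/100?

Prior odds = 0.053/0.947 = 53/947.
Combined Bayes factor of the evidence already in hand = 7 × 0.125 = 0.875.
Odds after that evidence = (53/947) × 0.875 = 371/7576.
Target odds = 0.99/0.01 = 99.
Need 4ⁿ ≥ 99 ÷ (371/7576) = 750024/371.
4⁵ = 1024 falls short of 750024/371 but 4⁶ = 4096 reaches it, so n = 6.

6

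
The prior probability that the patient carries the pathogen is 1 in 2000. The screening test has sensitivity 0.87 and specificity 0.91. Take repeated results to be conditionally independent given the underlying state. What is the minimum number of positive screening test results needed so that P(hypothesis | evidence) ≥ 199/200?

6

Prior odds = 0.0005/0.9995 = 1/1999.
False-positive rate = 1 − 0.91 = 0.09; likelihood ratio of a positive = 0.87/0.09 = 29/3.
Target odds: 0.995 ÷ 0.005 = 199.
Need (1/1999) × (29/3)ⁿ ≥ 199, i.e. (29/3)ⁿ ≥ 397801.
(29/3)⁵ = 20511149/243 falls short of 397801 but (29/3)⁶ = 594823321/729 reaches it, so n = 6.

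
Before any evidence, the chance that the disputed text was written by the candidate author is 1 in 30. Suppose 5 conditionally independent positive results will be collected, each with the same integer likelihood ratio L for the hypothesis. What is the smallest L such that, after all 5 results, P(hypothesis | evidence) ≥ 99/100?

5

Prior odds = (1/30)/(29/30) = 1/29.
Target odds = 0.99/0.01 = 99.
Need L⁵ ≥ 99 ÷ (1/29) = 2871.
4⁵ = 1024 < 2871 ≤ 3125 = 5⁵, so L = 5.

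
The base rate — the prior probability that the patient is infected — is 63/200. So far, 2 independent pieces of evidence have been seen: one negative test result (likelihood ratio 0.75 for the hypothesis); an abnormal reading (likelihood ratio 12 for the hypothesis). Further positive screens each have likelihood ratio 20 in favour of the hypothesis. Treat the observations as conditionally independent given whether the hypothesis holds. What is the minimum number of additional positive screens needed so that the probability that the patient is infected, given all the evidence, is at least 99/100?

Prior odds = 0.315/0.685 = 63/137.
Combined Bayes factor of the evidence already in hand = 0.75 × 12 = 9.
Odds after that evidence = (63/137) × 9 = 567/137.
Target odds = 0.99/0.01 = 99.
Need 20ⁿ ≥ 99 ÷ (567/137) = 1507/63.
20¹ = 20 falls short of 1507/63 but 20² = 400 reaches it, so n = 2.

2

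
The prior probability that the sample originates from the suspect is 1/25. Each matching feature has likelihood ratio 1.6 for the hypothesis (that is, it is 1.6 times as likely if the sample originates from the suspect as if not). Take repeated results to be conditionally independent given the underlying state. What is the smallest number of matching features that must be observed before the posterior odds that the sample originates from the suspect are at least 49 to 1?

Prior odds = 0.04/0.96 = 1/24.
Likelihood ratio per matching feature = 1.6.
Target odds = 49.
Require 1.6ⁿ ≥ 49 ÷ (1/24) = 1176.
1.6¹⁵ ≈1152.92 falls short of 1176 but 1.6¹⁶ ≈1844.67 reaches it, so n = 16.

16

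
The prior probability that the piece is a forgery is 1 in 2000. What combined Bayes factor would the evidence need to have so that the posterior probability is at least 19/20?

37981

Prior odds = 0.0005/0.9995 = 1/1999.
Target odds = 0.95/0.05 = 19.
Required Bayes factor = 19 ÷ (1/1999) = 37981.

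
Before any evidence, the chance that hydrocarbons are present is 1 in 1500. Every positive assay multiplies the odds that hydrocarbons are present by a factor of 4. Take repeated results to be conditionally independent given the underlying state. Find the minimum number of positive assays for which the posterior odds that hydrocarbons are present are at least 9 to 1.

7

Prior odds = (1/1500)/(1499/1500) = 1/1499.
Likelihood ratio per positive assay = 4.
Target odds = 9.
Require 4ⁿ ≥ 9 ÷ (1/1499) = 13491.
4⁶ = 4096 falls short of 13491 but 4⁷ = 16384 reaches it, so n = 7.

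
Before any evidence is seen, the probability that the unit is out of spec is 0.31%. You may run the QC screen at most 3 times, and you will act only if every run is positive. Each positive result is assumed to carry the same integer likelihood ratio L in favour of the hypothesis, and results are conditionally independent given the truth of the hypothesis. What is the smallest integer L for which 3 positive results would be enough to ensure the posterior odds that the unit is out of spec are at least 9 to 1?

15

Prior odds = 0.0031/0.9969 = 31/9969.
Target odds = 9.
Need L³ ≥ 9 ÷ (31/9969) = 89721/31.
14³ = 2744 < 89721/31 ≤ 3375 = 15³, so L = 15.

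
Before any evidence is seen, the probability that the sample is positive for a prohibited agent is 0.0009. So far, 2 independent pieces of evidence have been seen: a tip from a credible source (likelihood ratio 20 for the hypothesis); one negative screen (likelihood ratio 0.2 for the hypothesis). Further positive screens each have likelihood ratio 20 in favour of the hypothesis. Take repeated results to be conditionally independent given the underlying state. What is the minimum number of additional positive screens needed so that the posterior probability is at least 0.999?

Prior odds = 0.0009/0.9991 = 9/9991.
Combined Bayes factor of the evidence already in hand = 20 × 0.2 = 4.
Odds after that evidence = (9/9991) × 4 = 36/9991.
Target odds = 0.999/0.001 = 999.
Need 20ⁿ ≥ 999 ÷ (36/9991) = 277250.25.
20⁴ = 160000 falls short of 277250.25 but 20⁵ = 3200000 reaches it, so n = 5.

5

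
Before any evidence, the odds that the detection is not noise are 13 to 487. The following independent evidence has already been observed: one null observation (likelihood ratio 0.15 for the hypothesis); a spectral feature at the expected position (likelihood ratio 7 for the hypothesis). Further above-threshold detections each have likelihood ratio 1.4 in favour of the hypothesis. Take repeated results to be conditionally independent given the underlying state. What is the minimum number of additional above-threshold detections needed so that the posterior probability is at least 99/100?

Prior odds = 13/487.
Combined Bayes factor of the evidence already in hand = 0.15 × 7 = 1.05.
Odds after that evidence = (13/487) × 1.05 = 273/9740.
Target odds = 0.99/0.01 = 99.
Need 1.4ⁿ ≥ 99 ÷ (273/9740) = 321420/91.
1.4²⁴ ≈3214.2 falls short of 321420/91 but 1.4²⁵ ≈4499.88 reaches it, so n = 25.

25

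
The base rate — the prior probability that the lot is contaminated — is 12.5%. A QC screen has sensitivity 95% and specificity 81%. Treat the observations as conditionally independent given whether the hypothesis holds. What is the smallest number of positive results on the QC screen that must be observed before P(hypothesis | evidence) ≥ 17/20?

Prior odds: 0.125 ÷ 0.875 = 1/7.
False-positive rate = 1 − 0.81 = 0.19; likelihood ratio of a positive = 0.95/0.19 = 5.
Target posterior odds = 0.85/0.15 = 17/3.
Need (1/7) × 5ⁿ ≥ 17/3, i.e. 5ⁿ ≥ 119/3.
5² = 25 falls short of 119/3 but 5³ = 125 reaches it, so n = 3.

3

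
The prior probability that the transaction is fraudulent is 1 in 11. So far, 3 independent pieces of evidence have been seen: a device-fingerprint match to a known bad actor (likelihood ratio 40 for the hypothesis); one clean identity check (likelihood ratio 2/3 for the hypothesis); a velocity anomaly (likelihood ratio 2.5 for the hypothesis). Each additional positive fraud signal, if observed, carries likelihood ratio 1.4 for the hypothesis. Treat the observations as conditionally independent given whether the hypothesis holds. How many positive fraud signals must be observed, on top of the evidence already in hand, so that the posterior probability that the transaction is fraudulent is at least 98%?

Prior odds = (1/11)/(10/11) = 0.1.
Combined Bayes factor of the evidence already in hand = 40 × (2/3) × 2.5 = 200/3.
Odds after that evidence = 0.1 × 200/3 = 20/3.
Target odds = 0.98/0.02 = 49.
Need 1.4ⁿ ≥ 49 ÷ (20/3) = 7.35.
1.4⁵ = 5.37824 falls short of 7.35 but 1.4⁶ = 117649/15625 reaches it, so n = 6.

6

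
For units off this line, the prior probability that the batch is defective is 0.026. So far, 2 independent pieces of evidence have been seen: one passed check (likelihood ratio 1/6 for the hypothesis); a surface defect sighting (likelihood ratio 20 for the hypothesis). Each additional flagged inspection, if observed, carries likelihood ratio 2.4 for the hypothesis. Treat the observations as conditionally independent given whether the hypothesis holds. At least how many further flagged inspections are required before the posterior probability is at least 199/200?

Prior odds = 0.026/0.974 = 13/487.
Combined Bayes factor of the evidence already in hand = (1/6) × 20 = 10/3.
Odds after that evidence = (13/487) × 10/3 = 130/1461.
Target odds = 0.995/0.005 = 199.
Need 2.4ⁿ ≥ 199 ÷ (130/1461) = 290739/130.
2.4⁸ = 429981696/390625 falls short of 290739/130 but 2.4⁹ ≈2641.81 reaches it, so n = 9.

9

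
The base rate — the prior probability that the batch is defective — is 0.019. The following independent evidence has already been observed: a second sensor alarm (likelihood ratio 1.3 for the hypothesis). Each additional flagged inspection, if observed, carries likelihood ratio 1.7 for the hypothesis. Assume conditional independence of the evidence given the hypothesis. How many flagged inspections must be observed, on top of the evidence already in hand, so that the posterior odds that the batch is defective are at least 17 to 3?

Prior odds = 0.019/0.981 = 19/981.
Bayes factor of the evidence already in hand = 1.3.
Odds after that evidence = (19/981) × 1.3 = 247/9810.
Target odds = 17/3.
Need 1.7ⁿ ≥ 17/3 ÷ (247/9810) = 55590/247.
1.7¹⁰ ≈201.599 falls short of 55590/247 but 1.7¹¹ ≈342.719 reaches it, so n = 11.

11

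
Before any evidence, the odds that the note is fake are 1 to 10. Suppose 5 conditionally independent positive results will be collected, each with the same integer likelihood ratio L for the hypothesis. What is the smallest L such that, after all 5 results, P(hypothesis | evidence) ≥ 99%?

4

Prior odds = 0.1.
Target odds = 0.99/0.01 = 99.
Need L⁵ ≥ 99 ÷ 0.1 = 990.
3⁵ = 243 < 990 ≤ 1024 = 4⁵, so L = 4.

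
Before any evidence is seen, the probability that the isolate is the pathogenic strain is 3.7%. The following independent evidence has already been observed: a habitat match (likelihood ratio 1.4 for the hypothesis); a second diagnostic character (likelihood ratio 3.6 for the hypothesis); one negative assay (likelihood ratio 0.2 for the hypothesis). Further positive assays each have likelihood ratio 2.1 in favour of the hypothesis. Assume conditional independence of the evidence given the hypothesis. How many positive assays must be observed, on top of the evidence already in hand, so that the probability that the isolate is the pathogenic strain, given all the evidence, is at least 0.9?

8

Prior odds = 0.037/0.963 = 37/963.
Combined Bayes factor of the evidence already in hand = 1.4 × 3.6 × 0.2 = 1.008.
Odds after that evidence = (37/963) × 1.008 = 518/13375.
Target odds = 0.9/0.1 = 9.
Need 2.1ⁿ ≥ 9 ÷ (518/13375) = 120375/518.
2.1⁷ ≈180.109 falls short of 120375/518 but 2.1⁸ ≈378.229 reaches it, so n = 8.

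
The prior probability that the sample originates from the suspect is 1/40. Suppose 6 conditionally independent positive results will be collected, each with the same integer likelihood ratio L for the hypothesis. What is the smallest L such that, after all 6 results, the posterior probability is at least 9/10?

Prior odds = 0.025/0.975 = 1/39.
Target odds = 0.9/0.1 = 9.
Need L⁶ ≥ 9 ÷ (1/39) = 351.
2⁶ = 64 < 351 ≤ 729 = 3⁶, so L = 3.

3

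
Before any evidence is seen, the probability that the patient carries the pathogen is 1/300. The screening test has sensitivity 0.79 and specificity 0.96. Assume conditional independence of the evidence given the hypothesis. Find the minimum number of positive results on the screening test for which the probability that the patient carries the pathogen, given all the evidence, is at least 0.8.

3

Prior odds = (1/300)/(299/300) = 1/299.
False-positive rate = 1 − 0.96 = 0.04; likelihood ratio of a positive = 0.79/0.04 = 19.75.
Target odds: 0.8 ÷ 0.2 = 4.
Require 19.75ⁿ ≥ 4 ÷ (1/299) = 1196.
19.75² = 390.0625 falls short of 1196 but 19.75³ = 7703.734375 reaches it, so n = 3.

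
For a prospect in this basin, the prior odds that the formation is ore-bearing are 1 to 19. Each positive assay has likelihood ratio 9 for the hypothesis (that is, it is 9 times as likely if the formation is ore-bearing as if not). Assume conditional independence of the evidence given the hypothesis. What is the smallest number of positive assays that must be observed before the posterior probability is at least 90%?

Prior odds = 1/19.
Likelihood ratio per positive assay = 9.
Target odds: 0.9 ÷ 0.1 = 9.
Require 9ⁿ ≥ 9 ÷ (1/19) = 171.
9² = 81 falls short of 171 but 9³ = 729 reaches it, so n = 3.

3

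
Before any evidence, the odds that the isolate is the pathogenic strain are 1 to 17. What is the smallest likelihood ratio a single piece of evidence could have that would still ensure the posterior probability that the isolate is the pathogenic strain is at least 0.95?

323

Prior odds = 1/17.
Target odds = 0.95/0.05 = 19.
Required Bayes factor = 19 ÷ (1/17) = 323.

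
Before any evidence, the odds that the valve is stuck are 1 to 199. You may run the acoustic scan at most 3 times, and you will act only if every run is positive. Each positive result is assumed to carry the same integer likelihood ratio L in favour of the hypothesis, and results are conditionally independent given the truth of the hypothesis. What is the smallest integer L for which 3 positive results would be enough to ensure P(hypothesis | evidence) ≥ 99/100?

Prior odds = 1/199.
Target odds = 0.99/0.01 = 99.
Need L³ ≥ 99 ÷ (1/199) = 19701.
27³ = 19683 < 19701 ≤ 21952 = 28³, so L = 28.

28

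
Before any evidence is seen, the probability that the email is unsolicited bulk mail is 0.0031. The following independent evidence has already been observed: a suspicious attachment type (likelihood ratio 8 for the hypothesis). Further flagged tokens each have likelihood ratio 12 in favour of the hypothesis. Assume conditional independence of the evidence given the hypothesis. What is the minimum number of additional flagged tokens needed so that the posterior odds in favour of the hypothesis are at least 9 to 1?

Prior odds = 0.0031/0.9969 = 31/9969.
Bayes factor of the evidence already in hand = 8.
Odds after that evidence = (31/9969) × 8 = 248/9969.
Target odds = 9.
Need 12ⁿ ≥ 9 ÷ (248/9969) = 89721/248.
12² = 144 falls short of 89721/248 but 12³ = 1728 reaches it, so n = 3.

3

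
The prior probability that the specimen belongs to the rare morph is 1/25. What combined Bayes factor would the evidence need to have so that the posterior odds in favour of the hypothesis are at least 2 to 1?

Prior odds = 0.04/0.96 = 1/24.
Target odds = 2.
Required Bayes factor = 2 ÷ (1/24) = 48.

48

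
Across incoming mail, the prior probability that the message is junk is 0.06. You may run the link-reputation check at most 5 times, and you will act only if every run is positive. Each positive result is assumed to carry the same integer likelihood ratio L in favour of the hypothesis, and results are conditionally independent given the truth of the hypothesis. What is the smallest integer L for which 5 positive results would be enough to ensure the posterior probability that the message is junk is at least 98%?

4

Prior odds = 0.06/0.94 = 3/47.
Target odds = 0.98/0.02 = 49.
Need L⁵ ≥ 49 ÷ (3/47) = 2303/3.
3⁵ = 243 < 2303/3 ≤ 1024 = 4⁵, so L = 4.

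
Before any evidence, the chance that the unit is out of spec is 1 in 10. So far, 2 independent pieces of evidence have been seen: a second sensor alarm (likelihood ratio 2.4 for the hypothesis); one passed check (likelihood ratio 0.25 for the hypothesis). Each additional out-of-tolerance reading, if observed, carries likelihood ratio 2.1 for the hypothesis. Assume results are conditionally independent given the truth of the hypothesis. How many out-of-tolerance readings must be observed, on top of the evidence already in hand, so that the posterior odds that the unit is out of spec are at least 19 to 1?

Prior odds = 0.1/0.9 = 1/9.
Combined Bayes factor of the evidence already in hand = 2.4 × 0.25 = 0.6.
Odds after that evidence = (1/9) × 0.6 = 1/15.
Target odds = 19.
Need 2.1ⁿ ≥ 19 ÷ (1/15) = 285.
2.1⁷ ≈180.109 falls short of 285 but 2.1⁸ ≈378.229 reaches it, so n = 8.

8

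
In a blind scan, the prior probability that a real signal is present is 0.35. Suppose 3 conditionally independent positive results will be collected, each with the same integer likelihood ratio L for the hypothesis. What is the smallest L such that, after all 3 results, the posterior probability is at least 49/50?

5

Prior odds = 0.35/0.65 = 7/13.
Target odds = 0.98/0.02 = 49.
Need L³ ≥ 49 ÷ (7/13) = 91.
4³ = 64 < 91 ≤ 125 = 5³, so L = 5.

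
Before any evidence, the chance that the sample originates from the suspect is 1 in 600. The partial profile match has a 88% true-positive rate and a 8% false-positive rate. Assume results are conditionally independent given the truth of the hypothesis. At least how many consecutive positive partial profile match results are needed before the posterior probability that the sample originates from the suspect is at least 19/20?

Prior odds = (1/600)/(599/600) = 1/599.
Likelihood ratio of a positive result = 0.88/0.08 = 11.
Target odds: 0.95 ÷ 0.05 = 19.
Require 11ⁿ ≥ 19 ÷ (1/599) = 11381.
11³ = 1331 falls short of 11381 but 11⁴ = 14641 reaches it, so n = 4.

4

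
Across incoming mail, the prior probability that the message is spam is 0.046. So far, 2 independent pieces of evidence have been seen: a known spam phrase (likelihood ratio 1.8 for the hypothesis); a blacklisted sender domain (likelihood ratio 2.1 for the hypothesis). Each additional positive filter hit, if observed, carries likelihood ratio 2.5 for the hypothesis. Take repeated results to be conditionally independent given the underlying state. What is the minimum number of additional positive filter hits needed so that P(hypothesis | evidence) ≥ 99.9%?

Prior odds = 0.046/0.954 = 23/477.
Combined Bayes factor of the evidence already in hand = 1.8 × 2.1 = 3.78.
Odds after that evidence = (23/477) × 3.78 = 483/2650.
Target odds = 0.999/0.001 = 999.
Need 2.5ⁿ ≥ 999 ÷ (483/2650) = 882450/161.
2.5⁹ = 1953125/512 falls short of 882450/161 but 2.5¹⁰ = 9765625/1024 reaches it, so n = 10.

10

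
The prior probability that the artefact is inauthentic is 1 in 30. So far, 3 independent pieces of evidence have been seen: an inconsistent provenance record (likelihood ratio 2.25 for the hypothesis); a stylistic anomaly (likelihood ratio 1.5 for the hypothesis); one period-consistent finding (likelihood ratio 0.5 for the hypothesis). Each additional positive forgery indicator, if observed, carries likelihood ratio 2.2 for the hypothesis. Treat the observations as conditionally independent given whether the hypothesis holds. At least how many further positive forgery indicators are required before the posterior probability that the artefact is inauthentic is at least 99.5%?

11

Prior odds = (1/30)/(29/30) = 1/29.
Combined Bayes factor of the evidence already in hand = 2.25 × 1.5 × 0.5 = 1.6875.
Odds after that evidence = (1/29) × 1.6875 = 27/464.
Target odds = 0.995/0.005 = 199.
Need 2.2ⁿ ≥ 199 ÷ (27/464) = 92336/27.
2.2¹⁰ ≈2655.99 falls short of 92336/27 but 2.2¹¹ ≈5843.18 reaches it, so n = 11.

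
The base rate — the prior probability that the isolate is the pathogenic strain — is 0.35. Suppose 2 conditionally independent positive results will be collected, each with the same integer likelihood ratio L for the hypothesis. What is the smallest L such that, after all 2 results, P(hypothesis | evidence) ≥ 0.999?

Prior odds = 0.35/0.65 = 7/13.
Target odds = 0.999/0.001 = 999.
Need L² ≥ 999 ÷ (7/13) = 12987/7.
43² = 1849 < 12987/7 ≤ 1936 = 44², so L = 44.

44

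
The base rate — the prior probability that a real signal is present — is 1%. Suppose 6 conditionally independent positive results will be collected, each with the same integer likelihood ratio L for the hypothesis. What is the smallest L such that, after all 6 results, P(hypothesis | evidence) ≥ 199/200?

6

Prior odds = 0.01/0.99 = 1/99.
Target odds = 0.995/0.005 = 199.
Need L⁶ ≥ 199 ÷ (1/99) = 19701.
5⁶ = 15625 < 19701 ≤ 46656 = 6⁶, so L = 6.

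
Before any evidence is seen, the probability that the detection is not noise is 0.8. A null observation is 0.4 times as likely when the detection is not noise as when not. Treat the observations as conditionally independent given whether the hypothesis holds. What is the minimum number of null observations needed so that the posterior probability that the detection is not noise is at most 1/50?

Prior odds: 0.8 ÷ 0.2 = 4.
Likelihood ratio per null observation = 0.4.
Target posterior odds = 0.02/0.98 = 1/49.
Need 4 × 0.4ⁿ ≤ 1/49, i.e. 0.4ⁿ ≤ 1/196.
0.4⁵ = 0.01024 is still above 1/196 but 0.4⁶ = 64/15625 is at or below it, so n = 6.

6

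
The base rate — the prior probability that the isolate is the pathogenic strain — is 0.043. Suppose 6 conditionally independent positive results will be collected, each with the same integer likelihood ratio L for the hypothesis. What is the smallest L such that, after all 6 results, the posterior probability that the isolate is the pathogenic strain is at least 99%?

Prior odds = 0.043/0.957 = 43/957.
Target odds = 0.99/0.01 = 99.
Need L⁶ ≥ 99 ÷ (43/957) = 94743/43.
3⁶ = 729 < 94743/43 ≤ 4096 = 4⁶, so L = 4.

4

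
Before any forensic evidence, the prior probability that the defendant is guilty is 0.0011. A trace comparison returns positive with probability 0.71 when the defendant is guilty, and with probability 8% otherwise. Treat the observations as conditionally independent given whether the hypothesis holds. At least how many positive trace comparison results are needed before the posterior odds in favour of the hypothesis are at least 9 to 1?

5

Prior odds = 0.0011/0.9989 = 11/9989.
Likelihood ratio of a positive result = 0.71/0.08 = 8.875.
Target odds = 9.
Need (11/9989) × 8.875ⁿ ≥ 9, i.e. 8.875ⁿ ≥ 89901/11.
8.875⁴ = 25411681/4096 falls short of 89901/11 but 8.875⁵ ≈55060.7 reaches it, so n = 5.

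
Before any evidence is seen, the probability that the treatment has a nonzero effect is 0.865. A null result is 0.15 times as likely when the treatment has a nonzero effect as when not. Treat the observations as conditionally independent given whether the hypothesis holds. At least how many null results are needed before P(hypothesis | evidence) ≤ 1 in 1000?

5

Prior odds = 0.865/0.135 = 173/27.
Likelihood ratio per null result = 0.15.
Target odds: 0.001 ÷ 0.999 = 1/999.
Require 0.15ⁿ ≤ 1/999 ÷ (173/27) = 1/6401.
0.15⁴ = 81/160000 is still above 1/6401 but 0.15⁵ = 243/3200000 is at or below it, so n = 5.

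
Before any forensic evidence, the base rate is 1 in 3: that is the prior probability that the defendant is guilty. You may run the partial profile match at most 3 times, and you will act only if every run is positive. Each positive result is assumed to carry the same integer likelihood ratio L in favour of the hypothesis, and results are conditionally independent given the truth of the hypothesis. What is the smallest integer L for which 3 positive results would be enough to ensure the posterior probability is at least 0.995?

Prior odds = (1/3)/(2/3) = 0.5.
Target odds = 0.995/0.005 = 199.
Need L³ ≥ 199 ÷ 0.5 = 398.
7³ = 343 < 398 ≤ 512 = 8³, so L = 8.

8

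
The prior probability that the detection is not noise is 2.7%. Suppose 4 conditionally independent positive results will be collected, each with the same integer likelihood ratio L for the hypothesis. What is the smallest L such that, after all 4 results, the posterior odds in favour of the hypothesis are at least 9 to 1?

Prior odds = 0.027/0.973 = 27/973.
Target odds = 9.
Need L⁴ ≥ 9 ÷ (27/973) = 973/3.
4⁴ = 256 < 973/3 ≤ 625 = 5⁴, so L = 5.

5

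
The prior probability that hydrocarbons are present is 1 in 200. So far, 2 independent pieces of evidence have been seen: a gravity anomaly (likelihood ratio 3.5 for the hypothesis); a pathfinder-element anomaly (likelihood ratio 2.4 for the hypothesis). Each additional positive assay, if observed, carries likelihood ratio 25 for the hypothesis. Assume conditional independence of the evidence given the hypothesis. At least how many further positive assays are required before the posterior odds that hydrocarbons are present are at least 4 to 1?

Prior odds = 0.005/0.995 = 1/199.
Combined Bayes factor of the evidence already in hand = 3.5 × 2.4 = 8.4.
Odds after that evidence = (1/199) × 8.4 = 42/995.
Target odds = 4.
Need 25ⁿ ≥ 4 ÷ (42/995) = 1990/21.
25¹ = 25 falls short of 1990/21 but 25² = 625 reaches it, so n = 2.

2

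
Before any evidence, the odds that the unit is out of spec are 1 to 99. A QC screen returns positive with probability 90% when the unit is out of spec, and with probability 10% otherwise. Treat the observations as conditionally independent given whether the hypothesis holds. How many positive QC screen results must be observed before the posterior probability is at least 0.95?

Prior odds = 1/99.
Likelihood ratio of a positive result = 0.9/0.1 = 9.
Target posterior odds = 0.95/0.05 = 19.
Require 9ⁿ ≥ 19 ÷ (1/99) = 1881.
9³ = 729 falls short of 1881 but 9⁴ = 6561 reaches it, so n = 4.

4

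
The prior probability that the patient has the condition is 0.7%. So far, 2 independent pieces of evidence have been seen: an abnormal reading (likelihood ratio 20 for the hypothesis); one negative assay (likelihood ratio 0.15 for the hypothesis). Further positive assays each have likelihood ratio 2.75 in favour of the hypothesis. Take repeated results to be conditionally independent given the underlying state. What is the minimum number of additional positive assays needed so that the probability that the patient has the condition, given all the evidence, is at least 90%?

6

Prior odds = 0.007/0.993 = 7/993.
Combined Bayes factor of the evidence already in hand = 20 × 0.15 = 3.
Odds after that evidence = (7/993) × 3 = 7/331.
Target odds = 0.9/0.1 = 9.
Need 2.75ⁿ ≥ 9 ÷ (7/331) = 2979/7.
2.75⁵ = 161051/1024 falls short of 2979/7 but 2.75⁶ = 1771561/4096 reaches it, so n = 6.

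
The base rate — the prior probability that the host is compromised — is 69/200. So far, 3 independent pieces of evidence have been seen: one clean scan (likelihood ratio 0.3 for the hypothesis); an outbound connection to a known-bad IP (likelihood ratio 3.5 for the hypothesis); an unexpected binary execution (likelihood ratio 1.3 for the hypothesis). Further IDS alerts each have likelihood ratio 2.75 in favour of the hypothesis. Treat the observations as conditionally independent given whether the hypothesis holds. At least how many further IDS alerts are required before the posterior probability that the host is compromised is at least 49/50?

5

Prior odds = 0.345/0.655 = 69/131.
Combined Bayes factor of the evidence already in hand = 0.3 × 3.5 × 1.3 = 1.365.
Odds after that evidence = (69/131) × 1.365 = 18837/26200.
Target odds = 0.98/0.02 = 49.
Need 2.75ⁿ ≥ 49 ÷ (18837/26200) = 183400/2691.
2.75⁴ = 57.19140625 falls short of 183400/2691 but 2.75⁵ = 161051/1024 reaches it, so n = 5.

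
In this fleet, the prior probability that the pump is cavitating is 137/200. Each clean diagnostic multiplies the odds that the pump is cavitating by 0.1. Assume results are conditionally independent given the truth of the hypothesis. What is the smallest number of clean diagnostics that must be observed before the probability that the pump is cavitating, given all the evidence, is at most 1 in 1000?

Prior odds = 0.685/0.315 = 137/63.
Likelihood ratio per clean diagnostic = 0.1.
Target odds: 0.001 ÷ 0.999 = 1/999.
Need (137/63) × 0.1ⁿ ≤ 1/999, i.e. 0.1ⁿ ≤ 7/15207.
0.1³ = 0.001 is still above 7/15207 but 0.1⁴ = 0.0001 is at or below it, so n = 4.

4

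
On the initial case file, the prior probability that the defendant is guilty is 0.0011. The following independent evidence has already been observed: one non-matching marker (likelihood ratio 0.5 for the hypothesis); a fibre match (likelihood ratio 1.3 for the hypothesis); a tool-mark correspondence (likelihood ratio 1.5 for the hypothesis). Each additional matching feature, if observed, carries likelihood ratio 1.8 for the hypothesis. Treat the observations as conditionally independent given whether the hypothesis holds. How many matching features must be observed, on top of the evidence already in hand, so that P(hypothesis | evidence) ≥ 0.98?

19

Prior odds = 0.0011/0.9989 = 11/9989.
Combined Bayes factor of the evidence already in hand = 0.5 × 1.3 × 1.5 = 0.975.
Odds after that evidence = (11/9989) × 0.975 = 429/399560.
Target odds = 0.98/0.02 = 49.
Need 1.8ⁿ ≥ 49 ÷ (429/399560) = 19578440/429.
1.8¹⁸ ≈39346.4 falls short of 19578440/429 but 1.8¹⁹ ≈70823.5 reaches it, so n = 19.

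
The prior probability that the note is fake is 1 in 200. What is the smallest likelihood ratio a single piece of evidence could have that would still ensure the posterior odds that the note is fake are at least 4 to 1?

796

Prior odds = 0.005/0.995 = 1/199.
Target odds = 4.
Required Bayes factor = 4 ÷ (1/199) = 796.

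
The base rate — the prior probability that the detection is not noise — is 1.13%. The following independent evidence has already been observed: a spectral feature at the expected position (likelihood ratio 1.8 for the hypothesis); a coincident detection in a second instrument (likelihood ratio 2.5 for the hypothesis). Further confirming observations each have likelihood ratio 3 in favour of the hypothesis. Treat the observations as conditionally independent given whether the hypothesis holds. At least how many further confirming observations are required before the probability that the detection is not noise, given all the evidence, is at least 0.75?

Prior odds = 0.0113/0.9887 = 113/9887.
Combined Bayes factor of the evidence already in hand = 1.8 × 2.5 = 4.5.
Odds after that evidence = (113/9887) × 4.5 = 1017/19774.
Target odds = 0.75/0.25 = 3.
Need 3ⁿ ≥ 3 ÷ (1017/19774) = 19774/339.
3³ = 27 falls short of 19774/339 but 3⁴ = 81 reaches it, so n = 4.

4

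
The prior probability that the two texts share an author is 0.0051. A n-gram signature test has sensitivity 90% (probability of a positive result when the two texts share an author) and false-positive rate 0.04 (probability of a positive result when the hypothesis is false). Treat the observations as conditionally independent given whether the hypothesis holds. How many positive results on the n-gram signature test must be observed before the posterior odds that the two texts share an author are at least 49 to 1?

Prior odds: 0.0051 ÷ 0.9949 = 51/9949.
Likelihood ratio of a positive result = 0.9/0.04 = 22.5.
Target odds = 49.
Need (51/9949) × 22.5ⁿ ≥ 49, i.e. 22.5ⁿ ≥ 487501/51.
22.5² = 506.25 falls short of 487501/51 but 22.5³ = 11390.625 reaches it, so n = 3.

3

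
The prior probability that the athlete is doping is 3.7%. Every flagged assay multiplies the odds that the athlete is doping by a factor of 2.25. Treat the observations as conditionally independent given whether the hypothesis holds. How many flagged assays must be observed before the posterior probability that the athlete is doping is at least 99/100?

Prior odds: 0.037 ÷ 0.963 = 37/963.
Likelihood ratio per flagged assay = 2.25.
Target odds: 0.99 ÷ 0.01 = 99.
Require 2.25ⁿ ≥ 99 ÷ (37/963) = 95337/37.
2.25⁹ = 387420489/262144 falls short of 95337/37 but 2.25¹⁰ ≈3325.26 reaches it, so n = 10.

10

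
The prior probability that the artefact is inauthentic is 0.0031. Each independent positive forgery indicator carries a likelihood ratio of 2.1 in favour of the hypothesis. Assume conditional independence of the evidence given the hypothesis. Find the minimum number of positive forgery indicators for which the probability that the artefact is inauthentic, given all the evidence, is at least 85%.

11

Prior odds: 0.0031 ÷ 0.9969 = 31/9969.
Likelihood ratio per positive forgery indicator = 2.1.
Target odds: 0.85 ÷ 0.15 = 17/3.
Need (31/9969) × 2.1ⁿ ≥ 17/3, i.e. 2.1ⁿ ≥ 56491/31.
2.1¹⁰ ≈1667.99 falls short of 56491/31 but 2.1¹¹ ≈3502.78 reaches it, so n = 11.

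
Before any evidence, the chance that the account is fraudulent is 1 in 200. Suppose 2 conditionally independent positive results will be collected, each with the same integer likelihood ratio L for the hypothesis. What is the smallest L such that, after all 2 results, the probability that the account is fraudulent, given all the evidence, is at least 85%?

Prior odds = 0.005/0.995 = 1/199.
Target odds = 0.85/0.15 = 17/3.
Need L² ≥ 17/3 ÷ (1/199) = 3383/3.
33² = 1089 < 3383/3 ≤ 1156 = 34², so L = 34.

34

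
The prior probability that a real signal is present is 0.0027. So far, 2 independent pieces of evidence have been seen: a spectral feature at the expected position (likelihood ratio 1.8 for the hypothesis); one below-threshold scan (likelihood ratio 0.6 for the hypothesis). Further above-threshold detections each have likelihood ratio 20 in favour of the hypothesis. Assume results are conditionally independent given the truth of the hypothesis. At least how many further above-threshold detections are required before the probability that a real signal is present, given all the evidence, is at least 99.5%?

4

Prior odds = 0.0027/0.9973 = 27/9973.
Combined Bayes factor of the evidence already in hand = 1.8 × 0.6 = 1.08.
Odds after that evidence = (27/9973) × 1.08 = 729/249325.
Target odds = 0.995/0.005 = 199.
Need 20ⁿ ≥ 199 ÷ (729/249325) = 49615675/729.
20³ = 8000 falls short of 49615675/729 but 20⁴ = 160000 reaches it, so n = 4.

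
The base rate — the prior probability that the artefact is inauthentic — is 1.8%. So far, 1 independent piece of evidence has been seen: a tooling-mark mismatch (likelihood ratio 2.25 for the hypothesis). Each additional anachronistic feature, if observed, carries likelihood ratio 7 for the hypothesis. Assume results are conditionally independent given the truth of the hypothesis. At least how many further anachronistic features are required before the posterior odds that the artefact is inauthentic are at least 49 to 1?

4

Prior odds = 0.018/0.982 = 9/491.
Bayes factor of the evidence already in hand = 2.25.
Odds after that evidence = (9/491) × 2.25 = 81/1964.
Target odds = 49.
Need 7ⁿ ≥ 49 ÷ (81/1964) = 96236/81.
7³ = 343 falls short of 96236/81 but 7⁴ = 2401 reaches it, so n = 4.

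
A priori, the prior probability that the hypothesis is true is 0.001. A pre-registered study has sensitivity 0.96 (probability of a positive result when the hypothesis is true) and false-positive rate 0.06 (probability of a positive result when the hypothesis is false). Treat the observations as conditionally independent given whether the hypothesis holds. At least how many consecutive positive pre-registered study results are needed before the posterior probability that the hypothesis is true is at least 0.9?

4

Prior odds = 0.001/0.999 = 1/999.
Likelihood ratio of a positive result = 0.96/0.06 = 16.
Target odds: 0.9 ÷ 0.1 = 9.
Need (1/999) × 16ⁿ ≥ 9, i.e. 16ⁿ ≥ 8991.
16³ = 4096 falls short of 8991 but 16⁴ = 65536 reaches it, so n = 4.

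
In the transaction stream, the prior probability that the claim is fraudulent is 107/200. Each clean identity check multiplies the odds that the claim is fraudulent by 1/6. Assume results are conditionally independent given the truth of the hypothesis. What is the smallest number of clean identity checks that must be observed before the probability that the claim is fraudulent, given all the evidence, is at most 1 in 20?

2

Prior odds: 0.535 ÷ 0.465 = 107/93.
Likelihood ratio per clean identity check = 1/6.
Target posterior odds = 0.05/0.95 = 1/19.
Need (107/93) × (1/6)ⁿ ≤ 1/19, i.e. (1/6)ⁿ ≤ 93/2033.
(1/6)¹ = 1/6 is still above 93/2033 but (1/6)² = 1/36 is at or below it, so n = 2.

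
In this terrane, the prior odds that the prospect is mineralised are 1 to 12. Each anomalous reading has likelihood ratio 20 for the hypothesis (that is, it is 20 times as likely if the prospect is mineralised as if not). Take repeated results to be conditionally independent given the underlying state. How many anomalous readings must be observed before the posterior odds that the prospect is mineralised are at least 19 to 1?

2

Prior odds = 1/12.
Likelihood ratio per anomalous reading = 20.
Target odds = 19.
Need (1/12) × 20ⁿ ≥ 19, i.e. 20ⁿ ≥ 228.
20¹ = 20 falls short of 228 but 20² = 400 reaches it, so n = 2.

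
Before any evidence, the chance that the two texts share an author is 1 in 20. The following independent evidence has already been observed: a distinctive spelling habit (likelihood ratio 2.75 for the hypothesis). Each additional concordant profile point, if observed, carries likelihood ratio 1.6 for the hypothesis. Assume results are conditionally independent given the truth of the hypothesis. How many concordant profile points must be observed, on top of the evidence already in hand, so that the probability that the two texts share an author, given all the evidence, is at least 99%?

14

Prior odds = 0.05/0.95 = 1/19.
Bayes factor of the evidence already in hand = 2.75.
Odds after that evidence = (1/19) × 2.75 = 11/76.
Target odds = 0.99/0.01 = 99.
Need 1.6ⁿ ≥ 99 ÷ (11/76) = 684.
1.6¹³ ≈450.36 falls short of 684 but 1.6¹⁴ ≈720.576 reaches it, so n = 14.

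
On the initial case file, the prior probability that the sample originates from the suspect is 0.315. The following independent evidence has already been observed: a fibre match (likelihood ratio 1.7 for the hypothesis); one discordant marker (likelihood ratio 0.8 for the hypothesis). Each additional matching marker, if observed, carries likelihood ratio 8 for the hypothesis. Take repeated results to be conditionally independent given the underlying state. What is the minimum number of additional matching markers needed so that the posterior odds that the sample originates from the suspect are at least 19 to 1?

2

Prior odds = 0.315/0.685 = 63/137.
Combined Bayes factor of the evidence already in hand = 1.7 × 0.8 = 1.36.
Odds after that evidence = (63/137) × 1.36 = 2142/3425.
Target odds = 19.
Need 8ⁿ ≥ 19 ÷ (2142/3425) = 65075/2142.
8¹ = 8 falls short of 65075/2142 but 8² = 64 reaches it, so n = 2.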